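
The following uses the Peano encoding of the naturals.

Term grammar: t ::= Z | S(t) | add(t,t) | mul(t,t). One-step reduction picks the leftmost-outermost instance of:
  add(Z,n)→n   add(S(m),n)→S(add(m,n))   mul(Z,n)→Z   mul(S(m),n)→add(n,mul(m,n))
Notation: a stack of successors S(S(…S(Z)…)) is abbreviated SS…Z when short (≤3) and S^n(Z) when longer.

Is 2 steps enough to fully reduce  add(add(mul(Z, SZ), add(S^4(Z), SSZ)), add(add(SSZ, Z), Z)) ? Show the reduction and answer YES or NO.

  start: add(add(mul(Z, SZ), add(S^4(Z), SSZ)), add(add(SSZ, Z), Z))
  step 1: add(add(Z, add(S^4(Z), SSZ)), add(add(SSZ, Z), Z))
  step 2: add(add(S^4(Z), SSZ), add(add(SSZ, Z), Z))

Answer: NO — after 2 steps the term is add(add(S^4(Z), SSZ), add(add(SSZ, Z), Z)), not yet normal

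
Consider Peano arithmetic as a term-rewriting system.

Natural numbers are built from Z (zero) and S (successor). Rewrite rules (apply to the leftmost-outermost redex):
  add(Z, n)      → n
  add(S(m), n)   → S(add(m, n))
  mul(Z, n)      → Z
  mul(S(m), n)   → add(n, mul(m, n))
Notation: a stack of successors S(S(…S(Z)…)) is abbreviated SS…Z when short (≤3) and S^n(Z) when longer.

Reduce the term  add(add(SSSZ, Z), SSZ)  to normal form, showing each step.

Answer: normal form = S^5(Z)  (in 8 steps)

Working:
  start: add(add(SSSZ, Z), SSZ)
  →1  add(S(add(SSZ, Z)), SSZ)
  →2  S(add(add(SSZ, Z), SSZ))
  →3  S(add(S(add(SZ, Z)), SSZ))
  →4  S(S(add(add(SZ, Z), SSZ)))
  →5  S(S(add(S(add(Z, Z)), SSZ)))
  →6  S(S(S(add(add(Z, Z), SSZ))))
  →7  S(S(S(add(Z, SSZ))))
  →8  S^5(Z)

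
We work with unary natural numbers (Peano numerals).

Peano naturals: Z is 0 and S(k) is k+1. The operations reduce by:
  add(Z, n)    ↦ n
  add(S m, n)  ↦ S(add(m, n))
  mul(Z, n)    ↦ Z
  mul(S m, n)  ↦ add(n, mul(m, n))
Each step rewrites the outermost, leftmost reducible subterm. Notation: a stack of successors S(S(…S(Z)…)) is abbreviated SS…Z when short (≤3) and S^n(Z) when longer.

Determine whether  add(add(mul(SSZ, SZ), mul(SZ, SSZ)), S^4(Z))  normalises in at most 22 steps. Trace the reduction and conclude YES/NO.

Answer: YES — reaches normal form S^8(Z) in 20 ≤ 22 steps

Reduction:
  start: add(add(mul(SSZ, SZ), mul(SZ, SSZ)), S^4(Z))
  step 1: add(add(add(SZ, mul(SZ, SZ)), mul(SZ, SSZ)), S^4(Z))
  step 2: add(add(S(add(Z, mul(SZ, SZ))), mul(SZ, SSZ)), S^4(Z))
  step 3: add(S(add(add(Z, mul(SZ, SZ)), mul(SZ, SSZ))), S^4(Z))
  step 4: S(add(add(add(Z, mul(SZ, SZ)), mul(SZ, SSZ)), S^4(Z)))
  step 5: S(add(add(mul(SZ, SZ), mul(SZ, SSZ)), S^4(Z)))
  step 6: S(add(add(add(SZ, mul(Z, SZ)), mul(SZ, SSZ)), S^4(Z)))
  step 7: S(add(add(S(add(Z, mul(Z, SZ))), mul(SZ, SSZ)), S^4(Z)))
  step 8: S(add(S(add(add(Z, mul(Z, SZ)), mul(SZ, SSZ))), S^4(Z)))
  step 9: S(S(add(add(add(Z, mul(Z, SZ)), mul(SZ, SSZ)), S^4(Z))))
  step 10: S(S(add(add(mul(Z, SZ), mul(SZ, SSZ)), S^4(Z))))
  step 11: S(S(add(add(Z, mul(SZ, SSZ)), S^4(Z))))
  step 12: S(S(add(mul(SZ, SSZ), S^4(Z))))
  step 13: S(S(add(add(SSZ, mul(Z, SSZ)), S^4(Z))))
  step 14: S(S(add(S(add(SZ, mul(Z, SSZ))), S^4(Z))))
  step 15: S(S(S(add(add(SZ, mul(Z, SSZ)), S^4(Z)))))
  step 16: S(S(S(add(S(add(Z, mul(Z, SSZ))), S^4(Z)))))
  step 17: S(S(S(S(add(add(Z, mul(Z, SSZ)), S^4(Z))))))
  step 18: S(S(S(S(add(mul(Z, SSZ), S^4(Z))))))
  step 19: S(S(S(S(add(Z, S^4(Z))))))
  step 20: S^8(Z)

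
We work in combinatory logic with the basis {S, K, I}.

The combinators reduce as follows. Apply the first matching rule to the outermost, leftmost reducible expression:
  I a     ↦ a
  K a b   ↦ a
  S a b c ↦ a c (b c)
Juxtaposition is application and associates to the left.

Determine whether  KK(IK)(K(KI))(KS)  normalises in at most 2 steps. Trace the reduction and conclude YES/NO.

  start: KK(IK)(K(KI))(KS)
  step 1: K(K(KI))(KS)
  step 2: K(KI)

Answer: YES — reaches normal form K(KI) in 2 ≤ 2 steps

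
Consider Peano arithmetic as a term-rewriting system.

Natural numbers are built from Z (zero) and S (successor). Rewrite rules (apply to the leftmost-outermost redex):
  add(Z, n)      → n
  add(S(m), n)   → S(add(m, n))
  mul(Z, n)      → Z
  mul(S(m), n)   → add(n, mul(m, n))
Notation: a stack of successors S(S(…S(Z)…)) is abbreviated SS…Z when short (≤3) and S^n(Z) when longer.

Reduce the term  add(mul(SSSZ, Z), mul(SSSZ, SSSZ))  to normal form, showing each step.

  start: add(mul(SSSZ, Z), mul(SSSZ, SSSZ))
  step 1: add(add(Z, mul(SSZ, Z)), mul(SSSZ, SSSZ))
  step 2: add(mul(SSZ, Z), mul(SSSZ, SSSZ))
  step 3: add(add(Z, mul(SZ, Z)), mul(SSSZ, SSSZ))
  step 4: add(mul(SZ, Z), mul(SSSZ, SSSZ))
  step 5: add(add(Z, mul(Z, Z)), mul(SSSZ, SSSZ))
  step 6: add(mul(Z, Z), mul(SSSZ, SSSZ))
  step 7: add(Z, mul(SSSZ, SSSZ))
  step 8: mul(SSSZ, SSSZ)
  step 9: add(SSSZ, mul(SSZ, SSSZ))
  step 10: S(add(SSZ, mul(SSZ, SSSZ)))
  step 11: S(S(add(SZ, mul(SSZ, SSSZ))))
  step 12: S(S(S(add(Z, mul(SSZ, SSSZ)))))
  step 13: S(S(S(mul(SSZ, SSSZ))))
  step 14: S(S(S(add(SSSZ, mul(SZ, SSSZ)))))
  step 15: S(S(S(S(add(SSZ, mul(SZ, SSSZ))))))
  step 16: S(S(S(S(S(add(SZ, mul(SZ, SSSZ)))))))
  step 17: S(S(S(S(S(S(add(Z, mul(SZ, SSSZ))))))))
  step 18: S(S(S(S(S(S(mul(SZ, SSSZ)))))))
  step 19: S(S(S(S(S(S(add(SSSZ, mul(Z, SSSZ))))))))
  step 20: S(S(S(S(S(S(S(add(SSZ, mul(Z, SSSZ)))))))))
  step 21: S(S(S(S(S(S(S(S(add(SZ, mul(Z, SSSZ))))))))))
  step 22: S(S(S(S(S(S(S(S(S(add(Z, mul(Z, SSSZ)))))))))))
  step 23: S(S(S(S(S(S(S(S(S(mul(Z, SSSZ))))))))))
  step 24: S^9(Z)

Answer: normal form = S^9(Z)  (in 24 steps)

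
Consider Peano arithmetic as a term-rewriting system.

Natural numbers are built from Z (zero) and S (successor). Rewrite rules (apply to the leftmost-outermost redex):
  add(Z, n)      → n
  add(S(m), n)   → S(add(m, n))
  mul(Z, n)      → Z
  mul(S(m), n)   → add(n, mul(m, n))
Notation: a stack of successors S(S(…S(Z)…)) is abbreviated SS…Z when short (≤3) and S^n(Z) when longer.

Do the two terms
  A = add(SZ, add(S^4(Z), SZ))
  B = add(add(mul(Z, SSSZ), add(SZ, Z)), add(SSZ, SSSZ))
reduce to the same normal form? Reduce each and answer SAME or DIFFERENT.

Term A:
  start: add(SZ, add(S^4(Z), SZ))
  →1  S(add(Z, add(S^4(Z), SZ)))
  →2  S(add(S^4(Z), SZ))
  →3  S(S(add(SSSZ, SZ)))
  →4  S(S(S(add(SSZ, SZ))))
  →5  S(S(S(S(add(SZ, SZ)))))
  →6  S(S(S(S(S(add(Z, SZ))))))
  →7  S^6(Z)

Term B:
  start: add(add(mul(Z, SSSZ), add(SZ, Z)), add(SSZ, SSSZ))
  →1  add(add(Z, add(SZ, Z)), add(SSZ, SSSZ))
  →2  add(add(SZ, Z), add(SSZ, SSSZ))
  →3  add(S(add(Z, Z)), add(SSZ, SSSZ))
  →4  S(add(add(Z, Z), add(SSZ, SSSZ)))
  →5  S(add(Z, add(SSZ, SSSZ)))
  →6  S(add(SSZ, SSSZ))
  →7  S(S(add(SZ, SSSZ)))
  →8  S(S(S(add(Z, SSSZ))))
  →9  S^6(Z)

Answer: SAME — A ⇓ S^6(Z), B ⇓ S^6(Z)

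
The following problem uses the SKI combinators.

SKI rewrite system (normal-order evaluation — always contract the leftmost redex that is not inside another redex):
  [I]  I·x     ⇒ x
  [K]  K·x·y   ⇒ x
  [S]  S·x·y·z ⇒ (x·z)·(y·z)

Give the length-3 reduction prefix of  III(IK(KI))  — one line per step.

Answer: after 3 steps: IK(KI)

Working:
  start: III(IK(KI))
  →1  II(IK(KI))
  →2  I(IK(KI))
  →3  IK(KI)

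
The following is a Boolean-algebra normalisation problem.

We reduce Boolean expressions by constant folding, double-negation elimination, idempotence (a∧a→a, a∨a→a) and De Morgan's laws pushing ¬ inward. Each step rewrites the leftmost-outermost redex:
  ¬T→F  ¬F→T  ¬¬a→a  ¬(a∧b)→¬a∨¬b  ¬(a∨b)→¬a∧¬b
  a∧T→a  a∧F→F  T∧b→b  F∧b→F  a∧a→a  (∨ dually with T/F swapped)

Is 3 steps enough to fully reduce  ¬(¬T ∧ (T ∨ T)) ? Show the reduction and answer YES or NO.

  start: ¬(¬T ∧ (T ∨ T))
  →1  ¬¬T ∨ ¬(T ∨ T)
  →2  T ∨ ¬(T ∨ T)
  →3  T

Answer: YES — reaches normal form T in 3 ≤ 3 steps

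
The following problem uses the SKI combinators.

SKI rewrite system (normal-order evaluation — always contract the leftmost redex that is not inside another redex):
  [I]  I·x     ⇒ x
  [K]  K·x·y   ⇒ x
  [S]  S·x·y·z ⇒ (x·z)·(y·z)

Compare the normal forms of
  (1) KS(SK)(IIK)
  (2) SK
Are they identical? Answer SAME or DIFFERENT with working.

Term A:
  start: KS(SK)(IIK)
  →1  S(IIK)
  →2  S(IK)
  →3  SK

Term B:
  start: SK

Answer: SAME — A ⇓ SK, B ⇓ SK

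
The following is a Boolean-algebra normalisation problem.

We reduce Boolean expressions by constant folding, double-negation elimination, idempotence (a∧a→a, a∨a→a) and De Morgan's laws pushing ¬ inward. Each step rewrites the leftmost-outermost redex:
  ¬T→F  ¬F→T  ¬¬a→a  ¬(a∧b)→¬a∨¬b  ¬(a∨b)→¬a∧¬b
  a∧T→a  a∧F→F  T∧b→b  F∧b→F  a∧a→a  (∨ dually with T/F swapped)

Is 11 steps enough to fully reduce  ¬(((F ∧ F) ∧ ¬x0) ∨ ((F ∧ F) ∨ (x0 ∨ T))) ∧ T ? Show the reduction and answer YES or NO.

  start: ¬(((F ∧ F) ∧ ¬x0) ∨ ((F ∧ F) ∨ (x0 ∨ T))) ∧ T
  →1  ¬(((F ∧ F) ∧ ¬x0) ∨ ((F ∧ F) ∨ (x0 ∨ T)))
  →2  ¬((F ∧ F) ∧ ¬x0) ∧ ¬((F ∧ F) ∨ (x0 ∨ T))
  →3  (¬(F ∧ F) ∨ ¬¬x0) ∧ ¬((F ∧ F) ∨ (x0 ∨ T))
  →4  ((¬F ∨ ¬F) ∨ ¬¬x0) ∧ ¬((F ∧ F) ∨ (x0 ∨ T))
  →5  (¬F ∨ ¬¬x0) ∧ ¬((F ∧ F) ∨ (x0 ∨ T))
  →6  (T ∨ ¬¬x0) ∧ ¬((F ∧ F) ∨ (x0 ∨ T))
  →7  T ∧ ¬((F ∧ F) ∨ (x0 ∨ T))
  →8  ¬((F ∧ F) ∨ (x0 ∨ T))
  →9  ¬(F ∧ F) ∧ ¬(x0 ∨ T)
  →10  (¬F ∨ ¬F) ∧ ¬(x0 ∨ T)
  →11  ¬F ∧ ¬(x0 ∨ T)

Answer: NO — after 11 steps the term is ¬F ∧ ¬(x0 ∨ T), not yet normal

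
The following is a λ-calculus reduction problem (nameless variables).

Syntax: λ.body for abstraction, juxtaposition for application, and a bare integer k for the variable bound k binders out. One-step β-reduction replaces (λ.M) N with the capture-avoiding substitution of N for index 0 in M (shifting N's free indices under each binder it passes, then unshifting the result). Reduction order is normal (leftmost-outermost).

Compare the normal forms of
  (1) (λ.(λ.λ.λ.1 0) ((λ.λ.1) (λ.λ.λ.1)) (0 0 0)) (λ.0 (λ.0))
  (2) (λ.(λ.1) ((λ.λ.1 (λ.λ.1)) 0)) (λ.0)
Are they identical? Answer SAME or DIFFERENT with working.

Term A:
  start: (λ.(λ.λ.λ.1 0) ((λ.λ.1) (λ.λ.λ.1)) (0 0 0)) (λ.0 (λ.0))
  →1  (λ.λ.λ.1 0) ((λ.λ.1) (λ.λ.λ.1)) ((λ.0 (λ.0)) (λ.0 (λ.0)) (λ.0 (λ.0)))
  →2  (λ.λ.1 0) ((λ.0 (λ.0)) (λ.0 (λ.0)) (λ.0 (λ.0)))
  →3  λ.(λ.0 (λ.0)) (λ.0 (λ.0)) (λ.0 (λ.0)) 0
  →4  λ.(λ.0 (λ.0)) (λ.0) (λ.0 (λ.0)) 0
  →5  λ.(λ.0) (λ.0) (λ.0 (λ.0)) 0
  →6  λ.(λ.0) (λ.0 (λ.0)) 0
  →7  λ.(λ.0 (λ.0)) 0
  →8  λ.0 (λ.0)

Term B:
  start: (λ.(λ.1) ((λ.λ.1 (λ.λ.1)) 0)) (λ.0)
  →1  (λ.λ.0) ((λ.λ.1 (λ.λ.1)) (λ.0))
  →2  λ.0

Answer: DIFFERENT — A ⇓ λ.0 (λ.0), B ⇓ λ.0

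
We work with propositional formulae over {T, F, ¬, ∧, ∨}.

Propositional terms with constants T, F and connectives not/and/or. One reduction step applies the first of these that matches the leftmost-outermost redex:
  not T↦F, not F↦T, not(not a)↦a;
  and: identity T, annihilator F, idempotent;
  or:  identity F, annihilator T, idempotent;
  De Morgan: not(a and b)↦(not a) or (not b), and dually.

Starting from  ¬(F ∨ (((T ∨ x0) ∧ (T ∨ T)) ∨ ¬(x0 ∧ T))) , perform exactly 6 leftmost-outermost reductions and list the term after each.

  start: ¬(F ∨ (((T ∨ x0) ∧ (T ∨ T)) ∨ ¬(x0 ∧ T)))
  step 1: ¬F ∧ ¬(((T ∨ x0) ∧ (T ∨ T)) ∨ ¬(x0 ∧ T))
  step 2: T ∧ ¬(((T ∨ x0) ∧ (T ∨ T)) ∨ ¬(x0 ∧ T))
  step 3: ¬(((T ∨ x0) ∧ (T ∨ T)) ∨ ¬(x0 ∧ T))
  step 4: ¬((T ∨ x0) ∧ (T ∨ T)) ∧ ¬¬(x0 ∧ T)
  step 5: (¬(T ∨ x0) ∨ ¬(T ∨ T)) ∧ ¬¬(x0 ∧ T)
  step 6: ((¬T ∧ ¬x0) ∨ ¬(T ∨ T)) ∧ ¬¬(x0 ∧ T)

Answer: after 6 steps: ((¬T ∧ ¬x0) ∨ ¬(T ∨ T)) ∧ ¬¬(x0 ∧ T)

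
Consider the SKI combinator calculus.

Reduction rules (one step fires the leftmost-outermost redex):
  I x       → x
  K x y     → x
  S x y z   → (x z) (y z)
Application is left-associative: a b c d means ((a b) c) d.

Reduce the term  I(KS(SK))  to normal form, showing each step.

Answer: normal form = S  (in 2 steps)

Working:
  start: I(KS(SK))
  step 1: KS(SK)
  step 2: S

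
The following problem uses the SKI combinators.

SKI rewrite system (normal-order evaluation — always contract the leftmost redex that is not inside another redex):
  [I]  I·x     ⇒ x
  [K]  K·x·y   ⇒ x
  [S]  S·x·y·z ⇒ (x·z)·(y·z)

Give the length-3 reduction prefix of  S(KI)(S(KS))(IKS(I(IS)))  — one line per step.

Answer: after 3 steps: S(KS)(IKS(I(IS)))

Working:
  start: S(KI)(S(KS))(IKS(I(IS)))
  step 1: KI(IKS(I(IS)))(S(KS)(IKS(I(IS))))
  step 2: I(S(KS)(IKS(I(IS))))
  step 3: S(KS)(IKS(I(IS)))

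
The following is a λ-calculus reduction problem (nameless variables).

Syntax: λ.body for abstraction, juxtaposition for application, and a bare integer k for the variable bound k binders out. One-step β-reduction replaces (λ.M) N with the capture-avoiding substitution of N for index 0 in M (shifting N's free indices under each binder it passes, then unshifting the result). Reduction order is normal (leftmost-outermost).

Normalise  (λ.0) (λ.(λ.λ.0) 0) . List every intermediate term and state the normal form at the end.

Answer: normal form = λ.λ.0  (in 2 steps)

Reduction:
  start: (λ.0) (λ.(λ.λ.0) 0)
  [1] λ.(λ.λ.0) 0
  [2] λ.λ.0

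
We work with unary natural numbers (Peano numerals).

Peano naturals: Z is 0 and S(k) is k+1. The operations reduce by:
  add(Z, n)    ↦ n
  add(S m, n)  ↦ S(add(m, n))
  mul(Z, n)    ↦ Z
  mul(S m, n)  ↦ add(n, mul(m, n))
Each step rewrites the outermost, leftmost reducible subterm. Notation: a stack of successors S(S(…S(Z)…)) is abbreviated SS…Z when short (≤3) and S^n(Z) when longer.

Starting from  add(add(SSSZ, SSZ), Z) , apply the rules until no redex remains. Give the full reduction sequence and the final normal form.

  start: add(add(SSSZ, SSZ), Z)
  →1  add(S(add(SSZ, SSZ)), Z)
  →2  S(add(add(SSZ, SSZ), Z))
  →3  S(add(S(add(SZ, SSZ)), Z))
  →4  S(S(add(add(SZ, SSZ), Z)))
  →5  S(S(add(S(add(Z, SSZ)), Z)))
  →6  S(S(S(add(add(Z, SSZ), Z))))
  →7  S(S(S(add(SSZ, Z))))
  →8  S(S(S(S(add(SZ, Z)))))
  →9  S(S(S(S(S(add(Z, Z))))))
  →10  S^5(Z)

Answer: normal form = S^5(Z)  (in 10 steps)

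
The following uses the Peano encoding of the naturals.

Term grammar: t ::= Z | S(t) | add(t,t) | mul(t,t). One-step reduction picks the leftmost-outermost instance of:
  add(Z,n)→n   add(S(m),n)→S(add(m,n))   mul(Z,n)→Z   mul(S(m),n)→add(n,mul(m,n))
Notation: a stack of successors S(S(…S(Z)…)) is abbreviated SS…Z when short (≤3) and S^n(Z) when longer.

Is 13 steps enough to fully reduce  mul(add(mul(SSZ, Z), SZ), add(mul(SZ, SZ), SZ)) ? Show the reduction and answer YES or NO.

Answer: NO — after 13 steps the term is S(add(add(Z, SZ), mul(Z, add(mul(SZ, SZ), SZ)))), not yet normal

Reduction:
  start: mul(add(mul(SSZ, Z), SZ), add(mul(SZ, SZ), SZ))
  step 1: mul(add(add(Z, mul(SZ, Z)), SZ), add(mul(SZ, SZ), SZ))
  step 2: mul(add(mul(SZ, Z), SZ), add(mul(SZ, SZ), SZ))
  step 3: mul(add(add(Z, mul(Z, Z)), SZ), add(mul(SZ, SZ), SZ))
  step 4: mul(add(mul(Z, Z), SZ), add(mul(SZ, SZ), SZ))
  step 5: mul(add(Z, SZ), add(mul(SZ, SZ), SZ))
  step 6: mul(SZ, add(mul(SZ, SZ), SZ))
  step 7: add(add(mul(SZ, SZ), SZ), mul(Z, add(mul(SZ, SZ), SZ)))
  step 8: add(add(add(SZ, mul(Z, SZ)), SZ), mul(Z, add(mul(SZ, SZ), SZ)))
  step 9: add(add(S(add(Z, mul(Z, SZ))), SZ), mul(Z, add(mul(SZ, SZ), SZ)))
  step 10: add(S(add(add(Z, mul(Z, SZ)), SZ)), mul(Z, add(mul(SZ, SZ), SZ)))
  step 11: S(add(add(add(Z, mul(Z, SZ)), SZ), mul(Z, add(mul(SZ, SZ), SZ))))
  step 12: S(add(add(mul(Z, SZ), SZ), mul(Z, add(mul(SZ, SZ), SZ))))
  step 13: S(add(add(Z, SZ), mul(Z, add(mul(SZ, SZ), SZ))))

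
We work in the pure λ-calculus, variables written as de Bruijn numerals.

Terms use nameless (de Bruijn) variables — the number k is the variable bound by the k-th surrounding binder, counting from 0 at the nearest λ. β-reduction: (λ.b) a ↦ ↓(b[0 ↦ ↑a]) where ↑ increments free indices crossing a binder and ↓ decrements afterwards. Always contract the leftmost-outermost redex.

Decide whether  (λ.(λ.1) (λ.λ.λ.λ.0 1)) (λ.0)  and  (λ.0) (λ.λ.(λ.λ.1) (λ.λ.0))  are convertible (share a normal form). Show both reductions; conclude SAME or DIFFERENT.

Term A:
  start: (λ.(λ.1) (λ.λ.λ.λ.0 1)) (λ.0)
  [1] (λ.λ.0) (λ.λ.λ.λ.0 1)
  [2] λ.0

Term B:
  start: (λ.0) (λ.λ.(λ.λ.1) (λ.λ.0))
  [1] λ.λ.(λ.λ.1) (λ.λ.0)
  [2] λ.λ.λ.λ.λ.0

Answer: DIFFERENT — A ⇓ λ.0, B ⇓ λ.λ.λ.λ.λ.0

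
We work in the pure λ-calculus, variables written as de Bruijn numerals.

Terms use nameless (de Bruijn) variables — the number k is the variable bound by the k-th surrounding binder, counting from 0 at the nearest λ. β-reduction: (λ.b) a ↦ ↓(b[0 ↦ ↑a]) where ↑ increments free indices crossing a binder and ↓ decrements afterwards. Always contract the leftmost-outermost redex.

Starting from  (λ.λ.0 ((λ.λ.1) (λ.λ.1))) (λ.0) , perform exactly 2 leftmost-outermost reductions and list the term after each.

  start: (λ.λ.0 ((λ.λ.1) (λ.λ.1))) (λ.0)
  →1  λ.0 ((λ.λ.1) (λ.λ.1))
  →2  λ.0 (λ.λ.λ.1)

Answer: after 2 steps: λ.0 (λ.λ.λ.1)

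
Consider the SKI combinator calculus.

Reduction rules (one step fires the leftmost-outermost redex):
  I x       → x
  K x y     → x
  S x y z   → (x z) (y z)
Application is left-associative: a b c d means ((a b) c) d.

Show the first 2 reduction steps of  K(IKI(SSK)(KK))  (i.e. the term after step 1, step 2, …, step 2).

  start: K(IKI(SSK)(KK))
  [1] K(KI(SSK)(KK))
  [2] K(I(KK))

Answer: after 2 steps: K(I(KK))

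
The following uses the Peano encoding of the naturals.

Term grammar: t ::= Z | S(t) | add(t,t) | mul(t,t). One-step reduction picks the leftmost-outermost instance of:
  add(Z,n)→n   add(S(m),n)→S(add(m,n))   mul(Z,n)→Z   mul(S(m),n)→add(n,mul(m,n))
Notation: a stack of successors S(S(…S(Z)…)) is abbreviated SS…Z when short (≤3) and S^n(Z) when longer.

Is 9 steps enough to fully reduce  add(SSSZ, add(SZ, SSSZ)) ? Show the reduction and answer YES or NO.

  start: add(SSSZ, add(SZ, SSSZ))
  [1] S(add(SSZ, add(SZ, SSSZ)))
  [2] S(S(add(SZ, add(SZ, SSSZ))))
  [3] S(S(S(add(Z, add(SZ, SSSZ)))))
  [4] S(S(S(add(SZ, SSSZ))))
  [5] S(S(S(S(add(Z, SSSZ)))))
  [6] S^7(Z)

Answer: YES — reaches normal form S^7(Z) in 6 ≤ 9 steps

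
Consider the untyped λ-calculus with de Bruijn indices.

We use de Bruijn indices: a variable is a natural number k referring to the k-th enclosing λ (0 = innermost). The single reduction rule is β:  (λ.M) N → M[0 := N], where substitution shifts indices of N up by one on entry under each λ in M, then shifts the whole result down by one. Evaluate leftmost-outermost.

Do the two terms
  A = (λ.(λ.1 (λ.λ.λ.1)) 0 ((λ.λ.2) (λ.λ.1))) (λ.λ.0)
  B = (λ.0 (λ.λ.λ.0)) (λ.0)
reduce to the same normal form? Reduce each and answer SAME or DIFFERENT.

Term A:
  start: (λ.(λ.1 (λ.λ.λ.1)) 0 ((λ.λ.2) (λ.λ.1))) (λ.λ.0)
  step 1: (λ.(λ.λ.0) (λ.λ.λ.1)) (λ.λ.0) ((λ.λ.λ.λ.0) (λ.λ.1))
  step 2: (λ.λ.0) (λ.λ.λ.1) ((λ.λ.λ.λ.0) (λ.λ.1))
  step 3: (λ.0) ((λ.λ.λ.λ.0) (λ.λ.1))
  step 4: (λ.λ.λ.λ.0) (λ.λ.1)
  step 5: λ.λ.λ.0

Term B:
  start: (λ.0 (λ.λ.λ.0)) (λ.0)
  step 1: (λ.0) (λ.λ.λ.0)
  step 2: λ.λ.λ.0

Answer: SAME — A ⇓ λ.λ.λ.0, B ⇓ λ.λ.λ.0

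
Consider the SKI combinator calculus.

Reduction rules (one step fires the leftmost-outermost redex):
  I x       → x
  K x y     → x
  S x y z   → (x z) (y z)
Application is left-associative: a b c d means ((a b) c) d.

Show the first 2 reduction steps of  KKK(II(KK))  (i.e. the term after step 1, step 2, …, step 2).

Answer: after 2 steps: K(I(KK))

Derivation:
  start: KKK(II(KK))
  [1] K(II(KK))
  [2] K(I(KK))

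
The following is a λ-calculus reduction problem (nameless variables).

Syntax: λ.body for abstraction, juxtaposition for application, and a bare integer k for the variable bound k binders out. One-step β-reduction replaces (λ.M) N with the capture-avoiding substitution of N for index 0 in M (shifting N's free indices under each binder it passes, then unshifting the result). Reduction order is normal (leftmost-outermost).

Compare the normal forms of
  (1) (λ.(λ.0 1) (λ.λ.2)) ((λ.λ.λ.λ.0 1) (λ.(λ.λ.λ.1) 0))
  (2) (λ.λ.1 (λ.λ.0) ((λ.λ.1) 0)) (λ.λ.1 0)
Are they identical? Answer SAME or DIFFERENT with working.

Term A:
  start: (λ.(λ.0 1) (λ.λ.2)) ((λ.λ.λ.λ.0 1) (λ.(λ.λ.λ.1) 0))
  step 1: (λ.0 ((λ.λ.λ.λ.0 1) (λ.(λ.λ.λ.1) 0))) (λ.λ.(λ.λ.λ.λ.0 1) (λ.(λ.λ.λ.1) 0))
  step 2: (λ.λ.(λ.λ.λ.λ.0 1) (λ.(λ.λ.λ.1) 0)) ((λ.λ.λ.λ.0 1) (λ.(λ.λ.λ.1) 0))
  step 3: λ.(λ.λ.λ.λ.0 1) (λ.(λ.λ.λ.1) 0)
  step 4: λ.λ.λ.λ.0 1

Term B:
  start: (λ.λ.1 (λ.λ.0) ((λ.λ.1) 0)) (λ.λ.1 0)
  step 1: λ.(λ.λ.1 0) (λ.λ.0) ((λ.λ.1) 0)
  step 2: λ.(λ.(λ.λ.0) 0) ((λ.λ.1) 0)
  step 3: λ.(λ.λ.0) ((λ.λ.1) 0)
  step 4: λ.λ.0

Answer: DIFFERENT — A ⇓ λ.λ.λ.λ.0 1, B ⇓ λ.λ.0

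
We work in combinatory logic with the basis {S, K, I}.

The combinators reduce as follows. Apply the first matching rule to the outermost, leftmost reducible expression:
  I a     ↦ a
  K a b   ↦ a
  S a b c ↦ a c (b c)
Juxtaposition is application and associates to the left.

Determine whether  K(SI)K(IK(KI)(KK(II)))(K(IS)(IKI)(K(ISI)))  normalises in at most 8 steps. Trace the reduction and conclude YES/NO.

Answer: NO — after 8 steps the term is S(K(SI))(KI(K(IS)(IKI)(K(ISI)))), not yet normal

Reduction:
  start: K(SI)K(IK(KI)(KK(II)))(K(IS)(IKI)(K(ISI)))
  step 1: SI(IK(KI)(KK(II)))(K(IS)(IKI)(K(ISI)))
  step 2: I(K(IS)(IKI)(K(ISI)))(IK(KI)(KK(II))(K(IS)(IKI)(K(ISI))))
  step 3: K(IS)(IKI)(K(ISI))(IK(KI)(KK(II))(K(IS)(IKI)(K(ISI))))
  step 4: IS(K(ISI))(IK(KI)(KK(II))(K(IS)(IKI)(K(ISI))))
  step 5: S(K(ISI))(IK(KI)(KK(II))(K(IS)(IKI)(K(ISI))))
  step 6: S(K(SI))(IK(KI)(KK(II))(K(IS)(IKI)(K(ISI))))
  step 7: S(K(SI))(K(KI)(KK(II))(K(IS)(IKI)(K(ISI))))
  step 8: S(K(SI))(KI(K(IS)(IKI)(K(ISI))))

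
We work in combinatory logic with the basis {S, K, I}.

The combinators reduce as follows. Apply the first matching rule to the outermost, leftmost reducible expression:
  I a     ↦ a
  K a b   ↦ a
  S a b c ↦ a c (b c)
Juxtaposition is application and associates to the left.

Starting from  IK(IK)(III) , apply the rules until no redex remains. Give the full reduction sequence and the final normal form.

  start: IK(IK)(III)
  →1  K(IK)(III)
  →2  IK
  →3  K

Answer: normal form = K  (in 3 steps)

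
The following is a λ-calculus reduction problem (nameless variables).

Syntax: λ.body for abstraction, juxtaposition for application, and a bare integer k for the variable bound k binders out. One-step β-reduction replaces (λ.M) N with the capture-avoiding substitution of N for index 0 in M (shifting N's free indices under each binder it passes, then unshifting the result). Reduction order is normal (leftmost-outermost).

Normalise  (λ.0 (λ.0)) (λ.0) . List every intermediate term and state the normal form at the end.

Answer: normal form = λ.0  (in 2 steps)

Derivation:
  start: (λ.0 (λ.0)) (λ.0)
  →1  (λ.0) (λ.0)
  →2  λ.0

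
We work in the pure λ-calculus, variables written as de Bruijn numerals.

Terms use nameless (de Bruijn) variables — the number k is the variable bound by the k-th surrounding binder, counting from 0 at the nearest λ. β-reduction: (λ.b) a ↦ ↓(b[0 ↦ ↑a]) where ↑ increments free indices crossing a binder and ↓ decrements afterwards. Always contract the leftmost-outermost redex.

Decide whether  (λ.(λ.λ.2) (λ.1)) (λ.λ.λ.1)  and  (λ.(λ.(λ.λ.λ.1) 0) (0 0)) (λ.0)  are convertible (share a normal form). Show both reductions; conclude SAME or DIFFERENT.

Answer: DIFFERENT — A ⇓ λ.λ.λ.λ.1, B ⇓ λ.λ.1

Reduction:
Term A:
  start: (λ.(λ.λ.2) (λ.1)) (λ.λ.λ.1)
  [1] (λ.λ.λ.λ.λ.1) (λ.λ.λ.λ.1)
  [2] λ.λ.λ.λ.1

Term B:
  start: (λ.(λ.(λ.λ.λ.1) 0) (0 0)) (λ.0)
  [1] (λ.(λ.λ.λ.1) 0) ((λ.0) (λ.0))
  [2] (λ.λ.λ.1) ((λ.0) (λ.0))
  [3] λ.λ.1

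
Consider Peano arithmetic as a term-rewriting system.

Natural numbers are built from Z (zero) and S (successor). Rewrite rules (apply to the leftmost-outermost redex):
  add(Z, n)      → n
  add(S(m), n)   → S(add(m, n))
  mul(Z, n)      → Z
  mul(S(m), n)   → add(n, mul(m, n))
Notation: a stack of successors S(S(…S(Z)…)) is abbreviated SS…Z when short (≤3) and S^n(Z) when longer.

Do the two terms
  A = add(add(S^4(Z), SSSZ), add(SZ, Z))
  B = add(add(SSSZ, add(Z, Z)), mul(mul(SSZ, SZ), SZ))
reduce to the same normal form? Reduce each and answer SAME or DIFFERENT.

Term A:
  start: add(add(S^4(Z), SSSZ), add(SZ, Z))
  step 1: add(S(add(SSSZ, SSSZ)), add(SZ, Z))
  step 2: S(add(add(SSSZ, SSSZ), add(SZ, Z)))
  step 3: S(add(S(add(SSZ, SSSZ)), add(SZ, Z)))
  step 4: S(S(add(add(SSZ, SSSZ), add(SZ, Z))))
  step 5: S(S(add(S(add(SZ, SSSZ)), add(SZ, Z))))
  step 6: S(S(S(add(add(SZ, SSSZ), add(SZ, Z)))))
  step 7: S(S(S(add(S(add(Z, SSSZ)), add(SZ, Z)))))
  step 8: S(S(S(S(add(add(Z, SSSZ), add(SZ, Z))))))
  step 9: S(S(S(S(add(SSSZ, add(SZ, Z))))))
  step 10: S(S(S(S(S(add(SSZ, add(SZ, Z)))))))
  step 11: S(S(S(S(S(S(add(SZ, add(SZ, Z))))))))
  step 12: S(S(S(S(S(S(S(add(Z, add(SZ, Z)))))))))
  step 13: S(S(S(S(S(S(S(add(SZ, Z))))))))
  step 14: S(S(S(S(S(S(S(S(add(Z, Z)))))))))
  step 15: S^8(Z)

Term B:
  start: add(add(SSSZ, add(Z, Z)), mul(mul(SSZ, SZ), SZ))
  step 1: add(S(add(SSZ, add(Z, Z))), mul(mul(SSZ, SZ), SZ))
  step 2: S(add(add(SSZ, add(Z, Z)), mul(mul(SSZ, SZ), SZ)))
  step 3: S(add(S(add(SZ, add(Z, Z))), mul(mul(SSZ, SZ), SZ)))
  step 4: S(S(add(add(SZ, add(Z, Z)), mul(mul(SSZ, SZ), SZ))))
  step 5: S(S(add(S(add(Z, add(Z, Z))), mul(mul(SSZ, SZ), SZ))))
  step 6: S(S(S(add(add(Z, add(Z, Z)), mul(mul(SSZ, SZ), SZ)))))
  step 7: S(S(S(add(add(Z, Z), mul(mul(SSZ, SZ), SZ)))))
  step 8: S(S(S(add(Z, mul(mul(SSZ, SZ), SZ)))))
  step 9: S(S(S(mul(mul(SSZ, SZ), SZ))))
  step 10: S(S(S(mul(add(SZ, mul(SZ, SZ)), SZ))))
  step 11: S(S(S(mul(S(add(Z, mul(SZ, SZ))), SZ))))
  step 12: S(S(S(add(SZ, mul(add(Z, mul(SZ, SZ)), SZ)))))
  step 13: S(S(S(S(add(Z, mul(add(Z, mul(SZ, SZ)), SZ))))))
  step 14: S(S(S(S(mul(add(Z, mul(SZ, SZ)), SZ)))))
  step 15: S(S(S(S(mul(mul(SZ, SZ), SZ)))))
  step 16: S(S(S(S(mul(add(SZ, mul(Z, SZ)), SZ)))))
  step 17: S(S(S(S(mul(S(add(Z, mul(Z, SZ))), SZ)))))
  step 18: S(S(S(S(add(SZ, mul(add(Z, mul(Z, SZ)), SZ))))))
  step 19: S(S(S(S(S(add(Z, mul(add(Z, mul(Z, SZ)), SZ)))))))
  step 20: S(S(S(S(S(mul(add(Z, mul(Z, SZ)), SZ))))))
  step 21: S(S(S(S(S(mul(mul(Z, SZ), SZ))))))
  step 22: S(S(S(S(S(mul(Z, SZ))))))
  step 23: S^5(Z)

Answer: DIFFERENT — A ⇓ S^8(Z), B ⇓ S^5(Z)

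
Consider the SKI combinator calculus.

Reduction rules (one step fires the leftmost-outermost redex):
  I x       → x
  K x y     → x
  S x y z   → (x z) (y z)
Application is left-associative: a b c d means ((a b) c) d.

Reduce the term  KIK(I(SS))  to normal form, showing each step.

Answer: normal form = SS  (in 3 steps)

Working:
  start: KIK(I(SS))
  step 1: I(I(SS))
  step 2: I(SS)
  step 3: SS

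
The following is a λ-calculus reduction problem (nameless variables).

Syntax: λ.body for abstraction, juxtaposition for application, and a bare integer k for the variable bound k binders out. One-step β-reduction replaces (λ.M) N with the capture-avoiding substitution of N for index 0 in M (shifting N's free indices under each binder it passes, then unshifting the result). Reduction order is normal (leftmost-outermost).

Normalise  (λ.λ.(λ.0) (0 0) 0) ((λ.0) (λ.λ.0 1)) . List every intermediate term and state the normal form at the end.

Answer: normal form = λ.0 0 0  (in 2 steps)

Reduction:
  start: (λ.λ.(λ.0) (0 0) 0) ((λ.0) (λ.λ.0 1))
  [1] λ.(λ.0) (0 0) 0
  [2] λ.0 0 0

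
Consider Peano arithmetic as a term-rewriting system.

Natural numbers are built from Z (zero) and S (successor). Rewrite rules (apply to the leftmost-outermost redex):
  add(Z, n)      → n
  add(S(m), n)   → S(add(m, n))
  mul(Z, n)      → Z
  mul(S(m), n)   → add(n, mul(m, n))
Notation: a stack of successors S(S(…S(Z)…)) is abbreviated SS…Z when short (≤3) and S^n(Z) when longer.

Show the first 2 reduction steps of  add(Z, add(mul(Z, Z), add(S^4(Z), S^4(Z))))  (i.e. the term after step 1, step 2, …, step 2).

  start: add(Z, add(mul(Z, Z), add(S^4(Z), S^4(Z))))
  step 1: add(mul(Z, Z), add(S^4(Z), S^4(Z)))
  step 2: add(Z, add(S^4(Z), S^4(Z)))

Answer: after 2 steps: add(Z, add(S^4(Z), S^4(Z)))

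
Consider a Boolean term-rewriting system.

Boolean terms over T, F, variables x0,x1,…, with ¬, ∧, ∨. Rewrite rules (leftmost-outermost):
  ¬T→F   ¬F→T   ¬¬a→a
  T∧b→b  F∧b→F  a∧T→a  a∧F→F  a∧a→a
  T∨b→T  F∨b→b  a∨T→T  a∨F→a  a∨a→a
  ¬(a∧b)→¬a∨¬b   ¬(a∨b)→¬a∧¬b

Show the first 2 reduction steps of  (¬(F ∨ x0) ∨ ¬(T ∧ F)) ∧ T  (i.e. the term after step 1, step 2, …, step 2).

Answer: after 2 steps: (¬F ∧ ¬x0) ∨ ¬(T ∧ F)

Working:
  start: (¬(F ∨ x0) ∨ ¬(T ∧ F)) ∧ T
  →1  ¬(F ∨ x0) ∨ ¬(T ∧ F)
  →2  (¬F ∧ ¬x0) ∨ ¬(T ∧ F)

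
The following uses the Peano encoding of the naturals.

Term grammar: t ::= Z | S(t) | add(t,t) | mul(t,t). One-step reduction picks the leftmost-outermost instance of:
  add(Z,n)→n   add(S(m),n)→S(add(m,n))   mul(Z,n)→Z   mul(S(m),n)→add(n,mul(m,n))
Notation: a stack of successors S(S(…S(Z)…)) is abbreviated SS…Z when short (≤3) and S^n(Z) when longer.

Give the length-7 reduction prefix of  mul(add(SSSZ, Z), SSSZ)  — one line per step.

Answer: after 7 steps: S(S(S(mul(S(add(SZ, Z)), SSSZ))))

Working:
  start: mul(add(SSSZ, Z), SSSZ)
  step 1: mul(S(add(SSZ, Z)), SSSZ)
  step 2: add(SSSZ, mul(add(SSZ, Z), SSSZ))
  step 3: S(add(SSZ, mul(add(SSZ, Z), SSSZ)))
  step 4: S(S(add(SZ, mul(add(SSZ, Z), SSSZ))))
  step 5: S(S(S(add(Z, mul(add(SSZ, Z), SSSZ)))))
  step 6: S(S(S(mul(add(SSZ, Z), SSSZ))))
  step 7: S(S(S(mul(S(add(SZ, Z)), SSSZ))))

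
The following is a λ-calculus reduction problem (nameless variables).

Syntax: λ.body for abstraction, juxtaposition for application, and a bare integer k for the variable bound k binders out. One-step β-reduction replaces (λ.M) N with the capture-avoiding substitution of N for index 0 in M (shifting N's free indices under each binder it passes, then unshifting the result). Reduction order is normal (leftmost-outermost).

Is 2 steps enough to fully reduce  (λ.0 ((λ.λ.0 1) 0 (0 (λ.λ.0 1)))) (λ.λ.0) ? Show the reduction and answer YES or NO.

Answer: YES — reaches normal form λ.0 in 2 ≤ 2 steps

Working:
  start: (λ.0 ((λ.λ.0 1) 0 (0 (λ.λ.0 1)))) (λ.λ.0)
  [1] (λ.λ.0) ((λ.λ.0 1) (λ.λ.0) ((λ.λ.0) (λ.λ.0 1)))
  [2] λ.0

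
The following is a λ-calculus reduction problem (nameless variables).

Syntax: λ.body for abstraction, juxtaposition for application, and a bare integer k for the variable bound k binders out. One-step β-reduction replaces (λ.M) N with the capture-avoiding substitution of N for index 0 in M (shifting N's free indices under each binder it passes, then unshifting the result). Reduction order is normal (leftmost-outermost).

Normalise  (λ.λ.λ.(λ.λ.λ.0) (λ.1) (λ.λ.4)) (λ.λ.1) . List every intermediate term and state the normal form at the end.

Answer: normal form = λ.λ.λ.0  (in 3 steps)

Working:
  start: (λ.λ.λ.(λ.λ.λ.0) (λ.1) (λ.λ.4)) (λ.λ.1)
  step 1: λ.λ.(λ.λ.λ.0) (λ.1) (λ.λ.λ.λ.1)
  step 2: λ.λ.(λ.λ.0) (λ.λ.λ.λ.1)
  step 3: λ.λ.λ.0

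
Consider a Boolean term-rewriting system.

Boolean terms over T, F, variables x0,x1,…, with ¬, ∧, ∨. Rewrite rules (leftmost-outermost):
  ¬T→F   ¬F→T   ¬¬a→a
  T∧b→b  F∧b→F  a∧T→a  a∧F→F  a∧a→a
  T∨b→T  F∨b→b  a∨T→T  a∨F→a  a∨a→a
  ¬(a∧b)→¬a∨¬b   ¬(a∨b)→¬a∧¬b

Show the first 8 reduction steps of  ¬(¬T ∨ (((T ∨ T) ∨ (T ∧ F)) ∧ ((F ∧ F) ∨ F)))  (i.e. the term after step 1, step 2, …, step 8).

  start: ¬(¬T ∨ (((T ∨ T) ∨ (T ∧ F)) ∧ ((F ∧ F) ∨ F)))
  [1] ¬¬T ∧ ¬(((T ∨ T) ∨ (T ∧ F)) ∧ ((F ∧ F) ∨ F))
  [2] T ∧ ¬(((T ∨ T) ∨ (T ∧ F)) ∧ ((F ∧ F) ∨ F))
  [3] ¬(((T ∨ T) ∨ (T ∧ F)) ∧ ((F ∧ F) ∨ F))
  [4] ¬((T ∨ T) ∨ (T ∧ F)) ∨ ¬((F ∧ F) ∨ F)
  [5] (¬(T ∨ T) ∧ ¬(T ∧ F)) ∨ ¬((F ∧ F) ∨ F)
  [6] ((¬T ∧ ¬T) ∧ ¬(T ∧ F)) ∨ ¬((F ∧ F) ∨ F)
  [7] (¬T ∧ ¬(T ∧ F)) ∨ ¬((F ∧ F) ∨ F)
  [8] (F ∧ ¬(T ∧ F)) ∨ ¬((F ∧ F) ∨ F)

Answer: after 8 steps: (F ∧ ¬(T ∧ F)) ∨ ¬((F ∧ F) ∨ F)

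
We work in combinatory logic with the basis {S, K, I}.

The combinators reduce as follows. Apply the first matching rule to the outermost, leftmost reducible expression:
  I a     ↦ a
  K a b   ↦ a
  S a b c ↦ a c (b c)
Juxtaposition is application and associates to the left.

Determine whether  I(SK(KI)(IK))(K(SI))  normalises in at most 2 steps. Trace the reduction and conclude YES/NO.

  start: I(SK(KI)(IK))(K(SI))
  [1] SK(KI)(IK)(K(SI))
  [2] K(IK)(KI(IK))(K(SI))

Answer: NO — after 2 steps the term is K(IK)(KI(IK))(K(SI)), not yet normal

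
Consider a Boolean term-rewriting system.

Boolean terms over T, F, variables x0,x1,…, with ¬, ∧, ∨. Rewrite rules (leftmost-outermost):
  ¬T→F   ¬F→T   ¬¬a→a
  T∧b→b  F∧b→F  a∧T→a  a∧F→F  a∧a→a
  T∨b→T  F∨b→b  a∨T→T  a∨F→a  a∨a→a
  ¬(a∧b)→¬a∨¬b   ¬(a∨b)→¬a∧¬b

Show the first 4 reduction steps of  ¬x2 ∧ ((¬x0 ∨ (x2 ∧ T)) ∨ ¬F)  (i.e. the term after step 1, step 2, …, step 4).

Answer: after 4 steps: ¬x2

Working:
  start: ¬x2 ∧ ((¬x0 ∨ (x2 ∧ T)) ∨ ¬F)
  step 1: ¬x2 ∧ ((¬x0 ∨ x2) ∨ ¬F)
  step 2: ¬x2 ∧ ((¬x0 ∨ x2) ∨ T)
  step 3: ¬x2 ∧ T
  step 4: ¬x2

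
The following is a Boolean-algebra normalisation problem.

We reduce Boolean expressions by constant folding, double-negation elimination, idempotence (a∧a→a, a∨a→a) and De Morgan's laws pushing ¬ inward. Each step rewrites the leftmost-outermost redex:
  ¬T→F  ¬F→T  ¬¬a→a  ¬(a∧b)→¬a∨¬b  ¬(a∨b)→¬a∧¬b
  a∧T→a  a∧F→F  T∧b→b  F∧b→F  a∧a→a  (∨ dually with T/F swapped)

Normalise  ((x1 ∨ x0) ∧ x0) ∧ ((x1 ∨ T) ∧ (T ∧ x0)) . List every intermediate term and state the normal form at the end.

Answer: normal form = ((x1 ∨ x0) ∧ x0) ∧ x0  (in 3 steps)

Reduction:
  start: ((x1 ∨ x0) ∧ x0) ∧ ((x1 ∨ T) ∧ (T ∧ x0))
  →1  ((x1 ∨ x0) ∧ x0) ∧ (T ∧ (T ∧ x0))
  →2  ((x1 ∨ x0) ∧ x0) ∧ (T ∧ x0)
  →3  ((x1 ∨ x0) ∧ x0) ∧ x0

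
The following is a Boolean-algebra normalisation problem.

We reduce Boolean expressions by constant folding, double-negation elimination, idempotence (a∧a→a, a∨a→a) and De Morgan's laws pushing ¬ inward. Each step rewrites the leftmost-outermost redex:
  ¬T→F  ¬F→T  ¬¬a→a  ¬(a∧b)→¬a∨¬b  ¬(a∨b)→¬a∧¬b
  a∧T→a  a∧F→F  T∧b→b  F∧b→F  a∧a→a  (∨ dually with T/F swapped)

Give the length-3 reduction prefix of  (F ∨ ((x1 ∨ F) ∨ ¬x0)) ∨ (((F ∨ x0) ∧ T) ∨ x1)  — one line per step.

Answer: after 3 steps: (x1 ∨ ¬x0) ∨ ((F ∨ x0) ∨ x1)

Reduction:
  start: (F ∨ ((x1 ∨ F) ∨ ¬x0)) ∨ (((F ∨ x0) ∧ T) ∨ x1)
  [1] ((x1 ∨ F) ∨ ¬x0) ∨ (((F ∨ x0) ∧ T) ∨ x1)
  [2] (x1 ∨ ¬x0) ∨ (((F ∨ x0) ∧ T) ∨ x1)
  [3] (x1 ∨ ¬x0) ∨ ((F ∨ x0) ∨ x1)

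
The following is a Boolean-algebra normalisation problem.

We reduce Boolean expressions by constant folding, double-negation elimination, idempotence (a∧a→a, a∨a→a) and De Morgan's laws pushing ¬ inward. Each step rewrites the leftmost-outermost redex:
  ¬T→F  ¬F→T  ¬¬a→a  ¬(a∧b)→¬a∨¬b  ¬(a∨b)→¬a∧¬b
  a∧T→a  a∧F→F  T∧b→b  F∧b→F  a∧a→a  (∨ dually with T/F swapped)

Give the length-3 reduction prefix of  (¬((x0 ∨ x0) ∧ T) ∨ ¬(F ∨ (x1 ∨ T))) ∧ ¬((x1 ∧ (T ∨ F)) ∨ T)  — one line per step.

  start: (¬((x0 ∨ x0) ∧ T) ∨ ¬(F ∨ (x1 ∨ T))) ∧ ¬((x1 ∧ (T ∨ F)) ∨ T)
  [1] ((¬(x0 ∨ x0) ∨ ¬T) ∨ ¬(F ∨ (x1 ∨ T))) ∧ ¬((x1 ∧ (T ∨ F)) ∨ T)
  [2] (((¬x0 ∧ ¬x0) ∨ ¬T) ∨ ¬(F ∨ (x1 ∨ T))) ∧ ¬((x1 ∧ (T ∨ F)) ∨ T)
  [3] ((¬x0 ∨ ¬T) ∨ ¬(F ∨ (x1 ∨ T))) ∧ ¬((x1 ∧ (T ∨ F)) ∨ T)

Answer: after 3 steps: ((¬x0 ∨ ¬T) ∨ ¬(F ∨ (x1 ∨ T))) ∧ ¬((x1 ∧ (T ∨ F)) ∨ T)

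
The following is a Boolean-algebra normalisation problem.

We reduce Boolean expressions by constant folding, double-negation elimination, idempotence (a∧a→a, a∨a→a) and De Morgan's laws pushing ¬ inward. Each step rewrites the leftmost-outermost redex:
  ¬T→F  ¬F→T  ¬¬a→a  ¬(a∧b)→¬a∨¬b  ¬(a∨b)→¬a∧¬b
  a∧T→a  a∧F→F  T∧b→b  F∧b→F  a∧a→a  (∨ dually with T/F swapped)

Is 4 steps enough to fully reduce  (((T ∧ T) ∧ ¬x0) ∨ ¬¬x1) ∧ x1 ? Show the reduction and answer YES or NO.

  start: (((T ∧ T) ∧ ¬x0) ∨ ¬¬x1) ∧ x1
  →1  ((T ∧ ¬x0) ∨ ¬¬x1) ∧ x1
  →2  (¬x0 ∨ ¬¬x1) ∧ x1
  →3  (¬x0 ∨ x1) ∧ x1

Answer: YES — reaches normal form (¬x0 ∨ x1) ∧ x1 in 3 ≤ 4 steps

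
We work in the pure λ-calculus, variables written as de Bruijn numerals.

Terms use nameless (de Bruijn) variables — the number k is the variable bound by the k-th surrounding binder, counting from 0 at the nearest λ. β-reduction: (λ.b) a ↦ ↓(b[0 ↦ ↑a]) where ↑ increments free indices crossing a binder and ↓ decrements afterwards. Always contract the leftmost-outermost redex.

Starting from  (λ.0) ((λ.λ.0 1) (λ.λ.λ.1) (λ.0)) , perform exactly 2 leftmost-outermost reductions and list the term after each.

  start: (λ.0) ((λ.λ.0 1) (λ.λ.λ.1) (λ.0))
  →1  (λ.λ.0 1) (λ.λ.λ.1) (λ.0)
  →2  (λ.0 (λ.λ.λ.1)) (λ.0)

Answer: after 2 steps: (λ.0 (λ.λ.λ.1)) (λ.0)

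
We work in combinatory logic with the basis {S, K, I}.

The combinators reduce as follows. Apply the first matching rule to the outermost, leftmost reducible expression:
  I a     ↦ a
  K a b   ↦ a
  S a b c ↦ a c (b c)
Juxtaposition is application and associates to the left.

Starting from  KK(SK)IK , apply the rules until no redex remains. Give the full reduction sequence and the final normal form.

Answer: normal form = I  (in 2 steps)

Reduction:
  start: KK(SK)IK
  step 1: KIK
  step 2: I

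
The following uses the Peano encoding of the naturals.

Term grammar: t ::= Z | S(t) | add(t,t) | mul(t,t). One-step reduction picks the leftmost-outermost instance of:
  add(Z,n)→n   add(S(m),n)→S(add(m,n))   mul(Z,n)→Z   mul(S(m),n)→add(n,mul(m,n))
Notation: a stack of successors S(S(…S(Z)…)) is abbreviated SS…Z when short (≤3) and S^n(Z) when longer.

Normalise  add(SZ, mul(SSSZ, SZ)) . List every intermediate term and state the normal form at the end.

  start: add(SZ, mul(SSSZ, SZ))
  step 1: S(add(Z, mul(SSSZ, SZ)))
  step 2: S(mul(SSSZ, SZ))
  step 3: S(add(SZ, mul(SSZ, SZ)))
  step 4: S(S(add(Z, mul(SSZ, SZ))))
  step 5: S(S(mul(SSZ, SZ)))
  step 6: S(S(add(SZ, mul(SZ, SZ))))
  step 7: S(S(S(add(Z, mul(SZ, SZ)))))
  step 8: S(S(S(mul(SZ, SZ))))
  step 9: S(S(S(add(SZ, mul(Z, SZ)))))
  step 10: S(S(S(S(add(Z, mul(Z, SZ))))))
  step 11: S(S(S(S(mul(Z, SZ)))))
  step 12: S^4(Z)

Answer: normal form = S^4(Z)  (in 12 steps)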